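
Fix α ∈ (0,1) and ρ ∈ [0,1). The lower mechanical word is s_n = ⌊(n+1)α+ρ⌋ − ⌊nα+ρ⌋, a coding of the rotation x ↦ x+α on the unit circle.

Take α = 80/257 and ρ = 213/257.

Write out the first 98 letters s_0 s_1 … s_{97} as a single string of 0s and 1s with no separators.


n=0: ⌊(1·80+213)/257⌋ − ⌊(0·80+213)/257⌋ = ⌊293/257⌋ − ⌊213/257⌋ = 1 − 0 = 1
n=1: ⌊(2·80+213)/257⌋ − ⌊(1·80+213)/257⌋ = ⌊373/257⌋ − ⌊293/257⌋ = 1 − 1 = 0
n=2: ⌊(3·80+213)/257⌋ − ⌊(2·80+213)/257⌋ = ⌊453/257⌋ − ⌊373/257⌋ = 1 − 1 = 0
n=3: ⌊(4·80+213)/257⌋ − ⌊(3·80+213)/257⌋ = ⌊533/257⌋ − ⌊453/257⌋ = 2 − 1 = 1
n=4: ⌊(5·80+213)/257⌋ − ⌊(4·80+213)/257⌋ = ⌊613/257⌋ − ⌊533/257⌋ = 2 − 2 = 0
n=5: ⌊(6·80+213)/257⌋ − ⌊(5·80+213)/257⌋ = ⌊693/257⌋ − ⌊613/257⌋ = 2 − 2 = 0
n=6: ⌊(7·80+213)/257⌋ − ⌊(6·80+213)/257⌋ = ⌊773/257⌋ − ⌊693/257⌋ = 3 − 2 = 1
n=7: ⌊(8·80+213)/257⌋ − ⌊(7·80+213)/257⌋ = ⌊853/257⌋ − ⌊773/257⌋ = 3 − 3 = 0
n=8: ⌊(9·80+213)/257⌋ − ⌊(8·80+213)/257⌋ = ⌊933/257⌋ − ⌊853/257⌋ = 3 − 3 = 0
n=9: ⌊(10·80+213)/257⌋ − ⌊(9·80+213)/257⌋ = ⌊1013/257⌋ − ⌊933/257⌋ = 3 − 3 = 0
n=10: ⌊(11·80+213)/257⌋ − ⌊(10·80+213)/257⌋ = ⌊1093/257⌋ − ⌊1013/257⌋ = 4 − 3 = 1
n=11: ⌊(12·80+213)/257⌋ − ⌊(11·80+213)/257⌋ = ⌊1173/257⌋ − ⌊1093/257⌋ = 4 − 4 = 0
n=12: ⌊(13·80+213)/257⌋ − ⌊(12·80+213)/257⌋ = ⌊1253/257⌋ − ⌊1173/257⌋ = 4 − 4 = 0
n=13: ⌊(14·80+213)/257⌋ − ⌊(13·80+213)/257⌋ = ⌊1333/257⌋ − ⌊1253/257⌋ = 5 − 4 = 1
n=14: ⌊(15·80+213)/257⌋ − ⌊(14·80+213)/257⌋ = ⌊1413/257⌋ − ⌊1333/257⌋ = 5 − 5 = 0
n=15: ⌊(16·80+213)/257⌋ − ⌊(15·80+213)/257⌋ = ⌊1493/257⌋ − ⌊1413/257⌋ = 5 − 5 = 0
n=16: ⌊(17·80+213)/257⌋ − ⌊(16·80+213)/257⌋ = ⌊1573/257⌋ − ⌊1493/257⌋ = 6 − 5 = 1
n=17: ⌊(18·80+213)/257⌋ − ⌊(17·80+213)/257⌋ = ⌊1653/257⌋ − ⌊1573/257⌋ = 6 − 6 = 0
n=18: ⌊(19·80+213)/257⌋ − ⌊(18·80+213)/257⌋ = ⌊1733/257⌋ − ⌊1653/257⌋ = 6 − 6 = 0
n=19: ⌊(20·80+213)/257⌋ − ⌊(19·80+213)/257⌋ = ⌊1813/257⌋ − ⌊1733/257⌋ = 7 − 6 = 1
n=20: ⌊(21·80+213)/257⌋ − ⌊(20·80+213)/257⌋ = ⌊1893/257⌋ − ⌊1813/257⌋ = 7 − 7 = 0
n=21: ⌊(22·80+213)/257⌋ − ⌊(21·80+213)/257⌋ = ⌊1973/257⌋ − ⌊1893/257⌋ = 7 − 7 = 0
n=22: ⌊(23·80+213)/257⌋ − ⌊(22·80+213)/257⌋ = ⌊2053/257⌋ − ⌊1973/257⌋ = 7 − 7 = 0
n=23: ⌊(24·80+213)/257⌋ − ⌊(23·80+213)/257⌋ = ⌊2133/257⌋ − ⌊2053/257⌋ = 8 − 7 = 1
n=24: ⌊(25·80+213)/257⌋ − ⌊(24·80+213)/257⌋ = ⌊2213/257⌋ − ⌊2133/257⌋ = 8 − 8 = 0
n=25: ⌊(26·80+213)/257⌋ − ⌊(25·80+213)/257⌋ = ⌊2293/257⌋ − ⌊2213/257⌋ = 8 − 8 = 0
n=26: ⌊(27·80+213)/257⌋ − ⌊(26·80+213)/257⌋ = ⌊2373/257⌋ − ⌊2293/257⌋ = 9 − 8 = 1
n=27: ⌊(28·80+213)/257⌋ − ⌊(27·80+213)/257⌋ = ⌊2453/257⌋ − ⌊2373/257⌋ = 9 − 9 = 0
n=28: ⌊(29·80+213)/257⌋ − ⌊(28·80+213)/257⌋ = ⌊2533/257⌋ − ⌊2453/257⌋ = 9 − 9 = 0
n=29: ⌊(30·80+213)/257⌋ − ⌊(29·80+213)/257⌋ = ⌊2613/257⌋ − ⌊2533/257⌋ = 10 − 9 = 1
n=30: ⌊(31·80+213)/257⌋ − ⌊(30·80+213)/257⌋ = ⌊2693/257⌋ − ⌊2613/257⌋ = 10 − 10 = 0
n=31: ⌊(32·80+213)/257⌋ − ⌊(31·80+213)/257⌋ = ⌊2773/257⌋ − ⌊2693/257⌋ = 10 − 10 = 0
n=32: ⌊(33·80+213)/257⌋ − ⌊(32·80+213)/257⌋ = ⌊2853/257⌋ − ⌊2773/257⌋ = 11 − 10 = 1
n=33: ⌊(34·80+213)/257⌋ − ⌊(33·80+213)/257⌋ = ⌊2933/257⌋ − ⌊2853/257⌋ = 11 − 11 = 0
n=34: ⌊(35·80+213)/257⌋ − ⌊(34·80+213)/257⌋ = ⌊3013/257⌋ − ⌊2933/257⌋ = 11 − 11 = 0
n=35: ⌊(36·80+213)/257⌋ − ⌊(35·80+213)/257⌋ = ⌊3093/257⌋ − ⌊3013/257⌋ = 12 − 11 = 1
n=36: ⌊(37·80+213)/257⌋ − ⌊(36·80+213)/257⌋ = ⌊3173/257⌋ − ⌊3093/257⌋ = 12 − 12 = 0
n=37: ⌊(38·80+213)/257⌋ − ⌊(37·80+213)/257⌋ = ⌊3253/257⌋ − ⌊3173/257⌋ = 12 − 12 = 0
n=38: ⌊(39·80+213)/257⌋ − ⌊(38·80+213)/257⌋ = ⌊3333/257⌋ − ⌊3253/257⌋ = 12 − 12 = 0
n=39: ⌊(40·80+213)/257⌋ − ⌊(39·80+213)/257⌋ = ⌊3413/257⌋ − ⌊3333/257⌋ = 13 − 12 = 1
n=40: ⌊(41·80+213)/257⌋ − ⌊(40·80+213)/257⌋ = ⌊3493/257⌋ − ⌊3413/257⌋ = 13 − 13 = 0
n=41: ⌊(42·80+213)/257⌋ − ⌊(41·80+213)/257⌋ = ⌊3573/257⌋ − ⌊3493/257⌋ = 13 − 13 = 0
n=42: ⌊(43·80+213)/257⌋ − ⌊(42·80+213)/257⌋ = ⌊3653/257⌋ − ⌊3573/257⌋ = 14 − 13 = 1
n=43: ⌊(44·80+213)/257⌋ − ⌊(43·80+213)/257⌋ = ⌊3733/257⌋ − ⌊3653/257⌋ = 14 − 14 = 0
n=44: ⌊(45·80+213)/257⌋ − ⌊(44·80+213)/257⌋ = ⌊3813/257⌋ − ⌊3733/257⌋ = 14 − 14 = 0
n=45: ⌊(46·80+213)/257⌋ − ⌊(45·80+213)/257⌋ = ⌊3893/257⌋ − ⌊3813/257⌋ = 15 − 14 = 1
n=46: ⌊(47·80+213)/257⌋ − ⌊(46·80+213)/257⌋ = ⌊3973/257⌋ − ⌊3893/257⌋ = 15 − 15 = 0
n=47: ⌊(48·80+213)/257⌋ − ⌊(47·80+213)/257⌋ = ⌊4053/257⌋ − ⌊3973/257⌋ = 15 − 15 = 0
n=48: ⌊(49·80+213)/257⌋ − ⌊(48·80+213)/257⌋ = ⌊4133/257⌋ − ⌊4053/257⌋ = 16 − 15 = 1
n=49: ⌊(50·80+213)/257⌋ − ⌊(49·80+213)/257⌋ = ⌊4213/257⌋ − ⌊4133/257⌋ = 16 − 16 = 0
n=50: ⌊(51·80+213)/257⌋ − ⌊(50·80+213)/257⌋ = ⌊4293/257⌋ − ⌊4213/257⌋ = 16 − 16 = 0
n=51: ⌊(52·80+213)/257⌋ − ⌊(51·80+213)/257⌋ = ⌊4373/257⌋ − ⌊4293/257⌋ = 17 − 16 = 1
n=52: ⌊(53·80+213)/257⌋ − ⌊(52·80+213)/257⌋ = ⌊4453/257⌋ − ⌊4373/257⌋ = 17 − 17 = 0
n=53: ⌊(54·80+213)/257⌋ − ⌊(53·80+213)/257⌋ = ⌊4533/257⌋ − ⌊4453/257⌋ = 17 − 17 = 0
n=54: ⌊(55·80+213)/257⌋ − ⌊(54·80+213)/257⌋ = ⌊4613/257⌋ − ⌊4533/257⌋ = 17 − 17 = 0
n=55: ⌊(56·80+213)/257⌋ − ⌊(55·80+213)/257⌋ = ⌊4693/257⌋ − ⌊4613/257⌋ = 18 − 17 = 1
n=56: ⌊(57·80+213)/257⌋ − ⌊(56·80+213)/257⌋ = ⌊4773/257⌋ − ⌊4693/257⌋ = 18 − 18 = 0
n=57: ⌊(58·80+213)/257⌋ − ⌊(57·80+213)/257⌋ = ⌊4853/257⌋ − ⌊4773/257⌋ = 18 − 18 = 0
n=58: ⌊(59·80+213)/257⌋ − ⌊(58·80+213)/257⌋ = ⌊4933/257⌋ − ⌊4853/257⌋ = 19 − 18 = 1
n=59: ⌊(60·80+213)/257⌋ − ⌊(59·80+213)/257⌋ = ⌊5013/257⌋ − ⌊4933/257⌋ = 19 − 19 = 0
n=60: ⌊(61·80+213)/257⌋ − ⌊(60·80+213)/257⌋ = ⌊5093/257⌋ − ⌊5013/257⌋ = 19 − 19 = 0
n=61: ⌊(62·80+213)/257⌋ − ⌊(61·80+213)/257⌋ = ⌊5173/257⌋ − ⌊5093/257⌋ = 20 − 19 = 1
n=62: ⌊(63·80+213)/257⌋ − ⌊(62·80+213)/257⌋ = ⌊5253/257⌋ − ⌊5173/257⌋ = 20 − 20 = 0
n=63: ⌊(64·80+213)/257⌋ − ⌊(63·80+213)/257⌋ = ⌊5333/257⌋ − ⌊5253/257⌋ = 20 − 20 = 0
n=64: ⌊(65·80+213)/257⌋ − ⌊(64·80+213)/257⌋ = ⌊5413/257⌋ − ⌊5333/257⌋ = 21 − 20 = 1
n=65: ⌊(66·80+213)/257⌋ − ⌊(65·80+213)/257⌋ = ⌊5493/257⌋ − ⌊5413/257⌋ = 21 − 21 = 0
n=66: ⌊(67·80+213)/257⌋ − ⌊(66·80+213)/257⌋ = ⌊5573/257⌋ − ⌊5493/257⌋ = 21 − 21 = 0
n=67: ⌊(68·80+213)/257⌋ − ⌊(67·80+213)/257⌋ = ⌊5653/257⌋ − ⌊5573/257⌋ = 21 − 21 = 0
n=68: ⌊(69·80+213)/257⌋ − ⌊(68·80+213)/257⌋ = ⌊5733/257⌋ − ⌊5653/257⌋ = 22 − 21 = 1
n=69: ⌊(70·80+213)/257⌋ − ⌊(69·80+213)/257⌋ = ⌊5813/257⌋ − ⌊5733/257⌋ = 22 − 22 = 0
n=70: ⌊(71·80+213)/257⌋ − ⌊(70·80+213)/257⌋ = ⌊5893/257⌋ − ⌊5813/257⌋ = 22 − 22 = 0
n=71: ⌊(72·80+213)/257⌋ − ⌊(71·80+213)/257⌋ = ⌊5973/257⌋ − ⌊5893/257⌋ = 23 − 22 = 1
n=72: ⌊(73·80+213)/257⌋ − ⌊(72·80+213)/257⌋ = ⌊6053/257⌋ − ⌊5973/257⌋ = 23 − 23 = 0
n=73: ⌊(74·80+213)/257⌋ − ⌊(73·80+213)/257⌋ = ⌊6133/257⌋ − ⌊6053/257⌋ = 23 − 23 = 0
n=74: ⌊(75·80+213)/257⌋ − ⌊(74·80+213)/257⌋ = ⌊6213/257⌋ − ⌊6133/257⌋ = 24 − 23 = 1
n=75: ⌊(76·80+213)/257⌋ − ⌊(75·80+213)/257⌋ = ⌊6293/257⌋ − ⌊6213/257⌋ = 24 − 24 = 0
n=76: ⌊(77·80+213)/257⌋ − ⌊(76·80+213)/257⌋ = ⌊6373/257⌋ − ⌊6293/257⌋ = 24 − 24 = 0
n=77: ⌊(78·80+213)/257⌋ − ⌊(77·80+213)/257⌋ = ⌊6453/257⌋ − ⌊6373/257⌋ = 25 − 24 = 1
n=78: ⌊(79·80+213)/257⌋ − ⌊(78·80+213)/257⌋ = ⌊6533/257⌋ − ⌊6453/257⌋ = 25 − 25 = 0
n=79: ⌊(80·80+213)/257⌋ − ⌊(79·80+213)/257⌋ = ⌊6613/257⌋ − ⌊6533/257⌋ = 25 − 25 = 0
n=80: ⌊(81·80+213)/257⌋ − ⌊(80·80+213)/257⌋ = ⌊6693/257⌋ − ⌊6613/257⌋ = 26 − 25 = 1
n=81: ⌊(82·80+213)/257⌋ − ⌊(81·80+213)/257⌋ = ⌊6773/257⌋ − ⌊6693/257⌋ = 26 − 26 = 0
n=82: ⌊(83·80+213)/257⌋ − ⌊(82·80+213)/257⌋ = ⌊6853/257⌋ − ⌊6773/257⌋ = 26 − 26 = 0
n=83: ⌊(84·80+213)/257⌋ − ⌊(83·80+213)/257⌋ = ⌊6933/257⌋ − ⌊6853/257⌋ = 26 − 26 = 0
n=84: ⌊(85·80+213)/257⌋ − ⌊(84·80+213)/257⌋ = ⌊7013/257⌋ − ⌊6933/257⌋ = 27 − 26 = 1
n=85: ⌊(86·80+213)/257⌋ − ⌊(85·80+213)/257⌋ = ⌊7093/257⌋ − ⌊7013/257⌋ = 27 − 27 = 0
n=86: ⌊(87·80+213)/257⌋ − ⌊(86·80+213)/257⌋ = ⌊7173/257⌋ − ⌊7093/257⌋ = 27 − 27 = 0
n=87: ⌊(88·80+213)/257⌋ − ⌊(87·80+213)/257⌋ = ⌊7253/257⌋ − ⌊7173/257⌋ = 28 − 27 = 1
n=88: ⌊(89·80+213)/257⌋ − ⌊(88·80+213)/257⌋ = ⌊7333/257⌋ − ⌊7253/257⌋ = 28 − 28 = 0
n=89: ⌊(90·80+213)/257⌋ − ⌊(89·80+213)/257⌋ = ⌊7413/257⌋ − ⌊7333/257⌋ = 28 − 28 = 0
n=90: ⌊(91·80+213)/257⌋ − ⌊(90·80+213)/257⌋ = ⌊7493/257⌋ − ⌊7413/257⌋ = 29 − 28 = 1
n=91: ⌊(92·80+213)/257⌋ − ⌊(91·80+213)/257⌋ = ⌊7573/257⌋ − ⌊7493/257⌋ = 29 − 29 = 0
n=92: ⌊(93·80+213)/257⌋ − ⌊(92·80+213)/257⌋ = ⌊7653/257⌋ − ⌊7573/257⌋ = 29 − 29 = 0
n=93: ⌊(94·80+213)/257⌋ − ⌊(93·80+213)/257⌋ = ⌊7733/257⌋ − ⌊7653/257⌋ = 30 − 29 = 1
n=94: ⌊(95·80+213)/257⌋ − ⌊(94·80+213)/257⌋ = ⌊7813/257⌋ − ⌊7733/257⌋ = 30 − 30 = 0
n=95: ⌊(96·80+213)/257⌋ − ⌊(95·80+213)/257⌋ = ⌊7893/257⌋ − ⌊7813/257⌋ = 30 − 30 = 0
n=96: ⌊(97·80+213)/257⌋ − ⌊(96·80+213)/257⌋ = ⌊7973/257⌋ − ⌊7893/257⌋ = 31 − 30 = 1
n=97: ⌊(98·80+213)/257⌋ − ⌊(97·80+213)/257⌋ = ⌊8053/257⌋ − ⌊7973/257⌋ = 31 − 31 = 0

10010010001001001001000100100100100100010010010010010001001001001000100100100100100010010010010010


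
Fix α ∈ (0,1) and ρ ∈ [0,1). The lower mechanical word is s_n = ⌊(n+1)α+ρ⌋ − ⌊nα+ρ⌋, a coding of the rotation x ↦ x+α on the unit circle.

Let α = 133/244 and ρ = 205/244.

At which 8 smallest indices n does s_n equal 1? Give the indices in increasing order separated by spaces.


n=0: ⌊338/244⌋−⌊205/244⌋ = 1−0 = 1  ← one
n=1: ⌊471/244⌋−⌊338/244⌋ = 1−1 = 0
n=2: ⌊604/244⌋−⌊471/244⌋ = 2−1 = 1  ← one
n=3: ⌊737/244⌋−⌊604/244⌋ = 3−2 = 1  ← one
n=4: ⌊870/244⌋−⌊737/244⌋ = 3−3 = 0
n=5: ⌊1003/244⌋−⌊870/244⌋ = 4−3 = 1  ← one
n=6: ⌊1136/244⌋−⌊1003/244⌋ = 4−4 = 0
n=7: ⌊1269/244⌋−⌊1136/244⌋ = 5−4 = 1  ← one
n=8: ⌊1402/244⌋−⌊1269/244⌋ = 5−5 = 0
n=9: ⌊1535/244⌋−⌊1402/244⌋ = 6−5 = 1  ← one
n=10: ⌊1668/244⌋−⌊1535/244⌋ = 6−6 = 0
n=11: ⌊1801/244⌋−⌊1668/244⌋ = 7−6 = 1  ← one
n=12: ⌊1934/244⌋−⌊1801/244⌋ = 7−7 = 0
n=13: ⌊2067/244⌋−⌊1934/244⌋ = 8−7 = 1  ← one
positions of the first 8 ones: 0 2 3 5 7 9 11 13

0 2 3 5 7 9 11 13


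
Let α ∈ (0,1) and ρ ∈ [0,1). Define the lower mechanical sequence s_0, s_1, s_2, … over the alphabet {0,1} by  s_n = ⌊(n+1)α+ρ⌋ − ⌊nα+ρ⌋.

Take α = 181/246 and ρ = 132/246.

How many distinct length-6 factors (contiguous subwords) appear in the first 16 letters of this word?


7

t_n = ⌊(n·181+132)/246⌋ for n = 0 … 16:
  n=0…9: ⌊132/246⌋=0 ⌊313/246⌋=1 ⌊494/246⌋=2 ⌊675/246⌋=2 ⌊856/246⌋=3 ⌊1037/246⌋=4 ⌊1218/246⌋=4 ⌊1399/246⌋=5 ⌊1580/246⌋=6 ⌊1761/246⌋=7
  n=10…16: ⌊1942/246⌋=7 ⌊2123/246⌋=8 ⌊2304/246⌋=9 ⌊2485/246⌋=10 ⌊2666/246⌋=10 ⌊2847/246⌋=11 ⌊3028/246⌋=12
s_n = t_(n+1) − t_n for n = 0 … 15 gives
prefix = 1101101110111011
slide a length-6 window over [0..5] … [10..15] (11 windows); first occurrence of each distinct factor:
  [  0..  5] 110110
  [  1..  6] 101101
  [  2..  7] 011011
  [  3..  8] 110111
  [  4..  9] 101110
  [  5.. 10] 011101
  [  6.. 11] 111011
  (the other 4 windows repeat one of these)
distinct factors: {011011, 011101, 101101, 101110, 110110, 110111, 111011}
count = 7  (Sturmian bound for length 6 is 7)


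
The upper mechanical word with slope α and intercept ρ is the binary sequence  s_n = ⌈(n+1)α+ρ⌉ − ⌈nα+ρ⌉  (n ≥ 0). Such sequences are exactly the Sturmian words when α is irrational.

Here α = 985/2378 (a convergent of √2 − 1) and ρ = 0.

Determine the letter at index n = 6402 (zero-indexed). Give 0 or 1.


1

(n+1)α + ρ = (6403·985) / 2378 = 6306955/2378
nα + ρ     = (6402·985) / 2378 = 6305970/2378
⌈6306955/2378⌉ = 2653,  ⌈6305970/2378⌉ = 2652
s_{6402} = 2653 − 2652 = 1


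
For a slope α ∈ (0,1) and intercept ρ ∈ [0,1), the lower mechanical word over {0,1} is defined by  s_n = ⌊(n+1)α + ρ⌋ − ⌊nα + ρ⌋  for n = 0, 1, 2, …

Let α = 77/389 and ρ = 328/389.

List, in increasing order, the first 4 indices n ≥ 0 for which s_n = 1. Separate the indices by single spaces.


0 5 10 15

n=0: ⌊405/389⌋−⌊328/389⌋ = 1−0 = 1  ← one
n=1: ⌊482/389⌋−⌊405/389⌋ = 1−1 = 0
n=2: ⌊559/389⌋−⌊482/389⌋ = 1−1 = 0
n=3: ⌊636/389⌋−⌊559/389⌋ = 1−1 = 0
n=4: ⌊713/389⌋−⌊636/389⌋ = 1−1 = 0
n=5: ⌊790/389⌋−⌊713/389⌋ = 2−1 = 1  ← one
n=6: ⌊867/389⌋−⌊790/389⌋ = 2−2 = 0
n=7: ⌊944/389⌋−⌊867/389⌋ = 2−2 = 0
n=8: ⌊1021/389⌋−⌊944/389⌋ = 2−2 = 0
n=9: ⌊1098/389⌋−⌊1021/389⌋ = 2−2 = 0
n=10: ⌊1175/389⌋−⌊1098/389⌋ = 3−2 = 1  ← one
n=11: ⌊1252/389⌋−⌊1175/389⌋ = 3−3 = 0
n=12: ⌊1329/389⌋−⌊1252/389⌋ = 3−3 = 0
n=13: ⌊1406/389⌋−⌊1329/389⌋ = 3−3 = 0
n=14: ⌊1483/389⌋−⌊1406/389⌋ = 3−3 = 0
n=15: ⌊1560/389⌋−⌊1483/389⌋ = 4−3 = 1  ← one
positions of the first 4 ones: 0 5 10 15


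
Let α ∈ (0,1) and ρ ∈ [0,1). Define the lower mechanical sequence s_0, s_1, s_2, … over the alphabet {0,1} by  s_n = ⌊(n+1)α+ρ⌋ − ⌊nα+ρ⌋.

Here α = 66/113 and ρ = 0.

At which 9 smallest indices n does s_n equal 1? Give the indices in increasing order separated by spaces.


n=0: ⌊66/113⌋−⌊0/113⌋ = 0−0 = 0
n=1: ⌊132/113⌋−⌊66/113⌋ = 1−0 = 1  ← one
n=2: ⌊198/113⌋−⌊132/113⌋ = 1−1 = 0
n=3: ⌊264/113⌋−⌊198/113⌋ = 2−1 = 1  ← one
n=4: ⌊330/113⌋−⌊264/113⌋ = 2−2 = 0
n=5: ⌊396/113⌋−⌊330/113⌋ = 3−2 = 1  ← one
n=6: ⌊462/113⌋−⌊396/113⌋ = 4−3 = 1  ← one
n=7: ⌊528/113⌋−⌊462/113⌋ = 4−4 = 0
n=8: ⌊594/113⌋−⌊528/113⌋ = 5−4 = 1  ← one
n=9: ⌊660/113⌋−⌊594/113⌋ = 5−5 = 0
n=10: ⌊726/113⌋−⌊660/113⌋ = 6−5 = 1  ← one
n=11: ⌊792/113⌋−⌊726/113⌋ = 7−6 = 1  ← one
n=12: ⌊858/113⌋−⌊792/113⌋ = 7−7 = 0
n=13: ⌊924/113⌋−⌊858/113⌋ = 8−7 = 1  ← one
n=14: ⌊990/113⌋−⌊924/113⌋ = 8−8 = 0
n=15: ⌊1056/113⌋−⌊990/113⌋ = 9−8 = 1  ← one
positions of the first 9 ones: 1 3 5 6 8 10 11 13 15

1 3 5 6 8 10 11 13 15


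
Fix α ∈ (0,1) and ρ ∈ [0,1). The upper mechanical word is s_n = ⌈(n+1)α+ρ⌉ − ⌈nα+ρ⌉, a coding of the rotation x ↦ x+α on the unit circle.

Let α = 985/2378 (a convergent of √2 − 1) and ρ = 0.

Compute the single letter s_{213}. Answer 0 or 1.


(n+1)α + ρ = (214·985) / 2378 = 210790/2378
nα + ρ     = (213·985) / 2378 = 209805/2378
⌈210790/2378⌉ = 89,  ⌈209805/2378⌉ = 89
s_{213} = 89 − 89 = 0

0


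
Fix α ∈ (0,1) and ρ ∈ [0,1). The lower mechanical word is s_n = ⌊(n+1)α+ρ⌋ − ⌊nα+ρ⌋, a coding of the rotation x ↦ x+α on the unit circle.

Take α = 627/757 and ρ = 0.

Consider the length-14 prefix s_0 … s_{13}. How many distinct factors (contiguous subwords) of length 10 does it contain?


t_n = ⌊(n·627)/757⌋ for n = 0 … 14:
  n=0…9: ⌊0/757⌋=0 ⌊627/757⌋=0 ⌊1254/757⌋=1 ⌊1881/757⌋=2 ⌊2508/757⌋=3 ⌊3135/757⌋=4 ⌊3762/757⌋=4 ⌊4389/757⌋=5 ⌊5016/757⌋=6 ⌊5643/757⌋=7
  n=10…14: ⌊6270/757⌋=8 ⌊6897/757⌋=9 ⌊7524/757⌋=9 ⌊8151/757⌋=10 ⌊8778/757⌋=11
s_n = t_(n+1) − t_n for n = 0 … 13 gives
prefix = 01111011111011
slide a length-10 window over [0..9] … [4..13] (5 windows); first occurrence of each distinct factor:
  [  0..  9] 0111101111
  [  1.. 10] 1111011111
  [  2.. 11] 1110111110
  [  3.. 12] 1101111101
  [  4.. 13] 1011111011
distinct factors: {0111101111, 1011111011, 1101111101, 1110111110, 1111011111}
count = 5  (Sturmian bound for length 10 is 11)

5


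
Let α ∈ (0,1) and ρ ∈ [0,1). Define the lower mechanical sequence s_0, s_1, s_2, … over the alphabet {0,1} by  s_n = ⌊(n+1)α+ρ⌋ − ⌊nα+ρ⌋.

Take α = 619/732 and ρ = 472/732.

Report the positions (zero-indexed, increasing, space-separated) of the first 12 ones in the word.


n=0: ⌊1091/732⌋−⌊472/732⌋ = 1−0 = 1  ← one
n=1: ⌊1710/732⌋−⌊1091/732⌋ = 2−1 = 1  ← one
n=2: ⌊2329/732⌋−⌊1710/732⌋ = 3−2 = 1  ← one
n=3: ⌊2948/732⌋−⌊2329/732⌋ = 4−3 = 1  ← one
n=4: ⌊3567/732⌋−⌊2948/732⌋ = 4−4 = 0
n=5: ⌊4186/732⌋−⌊3567/732⌋ = 5−4 = 1  ← one
n=6: ⌊4805/732⌋−⌊4186/732⌋ = 6−5 = 1  ← one
n=7: ⌊5424/732⌋−⌊4805/732⌋ = 7−6 = 1  ← one
n=8: ⌊6043/732⌋−⌊5424/732⌋ = 8−7 = 1  ← one
n=9: ⌊6662/732⌋−⌊6043/732⌋ = 9−8 = 1  ← one
n=10: ⌊7281/732⌋−⌊6662/732⌋ = 9−9 = 0
n=11: ⌊7900/732⌋−⌊7281/732⌋ = 10−9 = 1  ← one
n=12: ⌊8519/732⌋−⌊7900/732⌋ = 11−10 = 1  ← one
n=13: ⌊9138/732⌋−⌊8519/732⌋ = 12−11 = 1  ← one
positions of the first 12 ones: 0 1 2 3 5 6 7 8 9 11 12 13

0 1 2 3 5 6 7 8 9 11 12 13


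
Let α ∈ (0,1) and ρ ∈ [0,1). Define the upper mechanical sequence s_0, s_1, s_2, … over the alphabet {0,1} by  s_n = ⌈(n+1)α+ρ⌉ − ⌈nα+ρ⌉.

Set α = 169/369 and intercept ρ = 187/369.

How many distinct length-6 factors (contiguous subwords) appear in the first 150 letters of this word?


t_n = ⌈(n·169+187)/369⌉ for n = 0 … 150:
  n=0…9: ⌈187/369⌉=1 ⌈356/369⌉=1 ⌈525/369⌉=2 ⌈694/369⌉=2 ⌈863/369⌉=3 ⌈1032/369⌉=3 ⌈1201/369⌉=4 ⌈1370/369⌉=4 ⌈1539/369⌉=5 ⌈1708/369⌉=5
  n=10…19: ⌈1877/369⌉=6 ⌈2046/369⌉=6 ⌈2215/369⌉=7 ⌈2384/369⌉=7 ⌈2553/369⌉=7 ⌈2722/369⌉=8 ⌈2891/369⌉=8 ⌈3060/369⌉=9 ⌈3229/369⌉=9 ⌈3398/369⌉=10
  n=20…29: ⌈3567/369⌉=10 ⌈3736/369⌉=11 ⌈3905/369⌉=11 ⌈4074/369⌉=12 ⌈4243/369⌉=12 ⌈4412/369⌉=12 ⌈4581/369⌉=13 ⌈4750/369⌉=13 ⌈4919/369⌉=14 ⌈5088/369⌉=14
  n=30…39: ⌈5257/369⌉=15 ⌈5426/369⌉=15 ⌈5595/369⌉=16 ⌈5764/369⌉=16 ⌈5933/369⌉=17 ⌈6102/369⌉=17 ⌈6271/369⌉=17 ⌈6440/369⌉=18 ⌈6609/369⌉=18 ⌈6778/369⌉=19
  n=40…49: ⌈6947/369⌉=19 ⌈7116/369⌉=20 ⌈7285/369⌉=20 ⌈7454/369⌉=21 ⌈7623/369⌉=21 ⌈7792/369⌉=22 ⌈7961/369⌉=22 ⌈8130/369⌉=23 ⌈8299/369⌉=23 ⌈8468/369⌉=23
  n=50…59: ⌈8637/369⌉=24 ⌈8806/369⌉=24 ⌈8975/369⌉=25 ⌈9144/369⌉=25 ⌈9313/369⌉=26 ⌈9482/369⌉=26 ⌈9651/369⌉=27 ⌈9820/369⌉=27 ⌈9989/369⌉=28 ⌈10158/369⌉=28
  n=60…69: ⌈10327/369⌉=28 ⌈10496/369⌉=29 ⌈10665/369⌉=29 ⌈10834/369⌉=30 ⌈11003/369⌉=30 ⌈11172/369⌉=31 ⌈11341/369⌉=31 ⌈11510/369⌉=32 ⌈11679/369⌉=32 ⌈11848/369⌉=33
  n=70…79: ⌈12017/369⌉=33 ⌈12186/369⌉=34 ⌈12355/369⌉=34 ⌈12524/369⌉=34 ⌈12693/369⌉=35 ⌈12862/369⌉=35 ⌈13031/369⌉=36 ⌈13200/369⌉=36 ⌈13369/369⌉=37 ⌈13538/369⌉=37
  n=80…89: ⌈13707/369⌉=38 ⌈13876/369⌉=38 ⌈14045/369⌉=39 ⌈14214/369⌉=39 ⌈14383/369⌉=39 ⌈14552/369⌉=40 ⌈14721/369⌉=40 ⌈14890/369⌉=41 ⌈15059/369⌉=41 ⌈15228/369⌉=42
  n=90…99: ⌈15397/369⌉=42 ⌈15566/369⌉=43 ⌈15735/369⌉=43 ⌈15904/369⌉=44 ⌈16073/369⌉=44 ⌈16242/369⌉=45 ⌈16411/369⌉=45 ⌈16580/369⌉=45 ⌈16749/369⌉=46 ⌈16918/369⌉=46
  n=100…109: ⌈17087/369⌉=47 ⌈17256/369⌉=47 ⌈17425/369⌉=48 ⌈17594/369⌉=48 ⌈17763/369⌉=49 ⌈17932/369⌉=49 ⌈18101/369⌉=50 ⌈18270/369⌉=50 ⌈18439/369⌉=50 ⌈18608/369⌉=51
  n=110…119: ⌈18777/369⌉=51 ⌈18946/369⌉=52 ⌈19115/369⌉=52 ⌈19284/369⌉=53 ⌈19453/369⌉=53 ⌈19622/369⌉=54 ⌈19791/369⌉=54 ⌈19960/369⌉=55 ⌈20129/369⌉=55 ⌈20298/369⌉=56
  n=120…129: ⌈20467/369⌉=56 ⌈20636/369⌉=56 ⌈20805/369⌉=57 ⌈20974/369⌉=57 ⌈21143/369⌉=58 ⌈21312/369⌉=58 ⌈21481/369⌉=59 ⌈21650/369⌉=59 ⌈21819/369⌉=60 ⌈21988/369⌉=60
  n=130…139: ⌈22157/369⌉=61 ⌈22326/369⌉=61 ⌈22495/369⌉=61 ⌈22664/369⌉=62 ⌈22833/369⌉=62 ⌈23002/369⌉=63 ⌈23171/369⌉=63 ⌈23340/369⌉=64 ⌈23509/369⌉=64 ⌈23678/369⌉=65
  n=140…149: ⌈23847/369⌉=65 ⌈24016/369⌉=66 ⌈24185/369⌉=66 ⌈24354/369⌉=66 ⌈24523/369⌉=67 ⌈24692/369⌉=67 ⌈24861/369⌉=68 ⌈25030/369⌉=68 ⌈25199/369⌉=69 ⌈25368/369⌉=69
  n=150: ⌈25537/369⌉=70
s_n = t_(n+1) − t_n for n = 0 … 149 gives
prefix = 010101010101001010101010010101010100101010101010010101010100101010101010010101010100101010101010010101010100101010101010010101010100101010101001010101
slide a length-6 window over [0..5] … [144..149] (145 windows); first occurrence of each distinct factor:
  [  0..  5] 010101
  [  1..  6] 101010
  [  8.. 13] 010100
  [  9.. 14] 101001
  [ 10.. 15] 010010
  [ 11.. 16] 100101
  [ 12.. 17] 001010
  (the other 138 windows repeat one of these)
distinct factors: {001010, 010010, 010100, 010101, 100101, 101001, 101010}
count = 7  (Sturmian bound for length 6 is 7)

7


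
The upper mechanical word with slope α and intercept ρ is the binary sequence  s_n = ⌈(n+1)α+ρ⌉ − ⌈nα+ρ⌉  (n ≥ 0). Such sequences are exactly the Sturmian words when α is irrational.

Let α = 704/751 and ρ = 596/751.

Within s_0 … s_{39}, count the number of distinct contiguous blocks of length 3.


4

t_n = ⌈(n·704+596)/751⌉ for n = 0 … 40:
  n=0…9: ⌈596/751⌉=1 ⌈1300/751⌉=2 ⌈2004/751⌉=3 ⌈2708/751⌉=4 ⌈3412/751⌉=5 ⌈4116/751⌉=6 ⌈4820/751⌉=7 ⌈5524/751⌉=8 ⌈6228/751⌉=9 ⌈6932/751⌉=10
  n=10…19: ⌈7636/751⌉=11 ⌈8340/751⌉=12 ⌈9044/751⌉=13 ⌈9748/751⌉=13 ⌈10452/751⌉=14 ⌈11156/751⌉=15 ⌈11860/751⌉=16 ⌈12564/751⌉=17 ⌈13268/751⌉=18 ⌈13972/751⌉=19
  n=20…29: ⌈14676/751⌉=20 ⌈15380/751⌉=21 ⌈16084/751⌉=22 ⌈16788/751⌉=23 ⌈17492/751⌉=24 ⌈18196/751⌉=25 ⌈18900/751⌉=26 ⌈19604/751⌉=27 ⌈20308/751⌉=28 ⌈21012/751⌉=28
  n=30…39: ⌈21716/751⌉=29 ⌈22420/751⌉=30 ⌈23124/751⌉=31 ⌈23828/751⌉=32 ⌈24532/751⌉=33 ⌈25236/751⌉=34 ⌈25940/751⌉=35 ⌈26644/751⌉=36 ⌈27348/751⌉=37 ⌈28052/751⌉=38
  n=40: ⌈28756/751⌉=39
s_n = t_(n+1) − t_n for n = 0 … 39 gives
prefix = 1111111111110111111111111111011111111111
slide a length-3 window over [0..2] … [37..39] (38 windows); first occurrence of each distinct factor:
  [  0..  2] 111
  [ 10.. 12] 110
  [ 11.. 13] 101
  [ 12.. 14] 011
  (the other 34 windows repeat one of these)
distinct factors: {011, 101, 110, 111}
count = 4  (Sturmian bound for length 3 is 4)


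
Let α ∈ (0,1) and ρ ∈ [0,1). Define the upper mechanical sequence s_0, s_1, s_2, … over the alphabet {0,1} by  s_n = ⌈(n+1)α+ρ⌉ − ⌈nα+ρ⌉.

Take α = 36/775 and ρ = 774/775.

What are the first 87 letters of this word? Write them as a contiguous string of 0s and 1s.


n=0: ⌈(1·36+774)/775⌉ − ⌈(0·36+774)/775⌉ = ⌈810/775⌉ − ⌈774/775⌉ = 2 − 1 = 1
n=1: ⌈(2·36+774)/775⌉ − ⌈(1·36+774)/775⌉ = ⌈846/775⌉ − ⌈810/775⌉ = 2 − 2 = 0
n=2: ⌈(3·36+774)/775⌉ − ⌈(2·36+774)/775⌉ = ⌈882/775⌉ − ⌈846/775⌉ = 2 − 2 = 0
n=3: ⌈(4·36+774)/775⌉ − ⌈(3·36+774)/775⌉ = ⌈918/775⌉ − ⌈882/775⌉ = 2 − 2 = 0
n=4: ⌈(5·36+774)/775⌉ − ⌈(4·36+774)/775⌉ = ⌈954/775⌉ − ⌈918/775⌉ = 2 − 2 = 0
n=5: ⌈(6·36+774)/775⌉ − ⌈(5·36+774)/775⌉ = ⌈990/775⌉ − ⌈954/775⌉ = 2 − 2 = 0
n=6: ⌈(7·36+774)/775⌉ − ⌈(6·36+774)/775⌉ = ⌈1026/775⌉ − ⌈990/775⌉ = 2 − 2 = 0
n=7: ⌈(8·36+774)/775⌉ − ⌈(7·36+774)/775⌉ = ⌈1062/775⌉ − ⌈1026/775⌉ = 2 − 2 = 0
n=8: ⌈(9·36+774)/775⌉ − ⌈(8·36+774)/775⌉ = ⌈1098/775⌉ − ⌈1062/775⌉ = 2 − 2 = 0
n=9: ⌈(10·36+774)/775⌉ − ⌈(9·36+774)/775⌉ = ⌈1134/775⌉ − ⌈1098/775⌉ = 2 − 2 = 0
n=10: ⌈(11·36+774)/775⌉ − ⌈(10·36+774)/775⌉ = ⌈1170/775⌉ − ⌈1134/775⌉ = 2 − 2 = 0
n=11: ⌈(12·36+774)/775⌉ − ⌈(11·36+774)/775⌉ = ⌈1206/775⌉ − ⌈1170/775⌉ = 2 − 2 = 0
n=12: ⌈(13·36+774)/775⌉ − ⌈(12·36+774)/775⌉ = ⌈1242/775⌉ − ⌈1206/775⌉ = 2 − 2 = 0
n=13: ⌈(14·36+774)/775⌉ − ⌈(13·36+774)/775⌉ = ⌈1278/775⌉ − ⌈1242/775⌉ = 2 − 2 = 0
n=14: ⌈(15·36+774)/775⌉ − ⌈(14·36+774)/775⌉ = ⌈1314/775⌉ − ⌈1278/775⌉ = 2 − 2 = 0
n=15: ⌈(16·36+774)/775⌉ − ⌈(15·36+774)/775⌉ = ⌈1350/775⌉ − ⌈1314/775⌉ = 2 − 2 = 0
n=16: ⌈(17·36+774)/775⌉ − ⌈(16·36+774)/775⌉ = ⌈1386/775⌉ − ⌈1350/775⌉ = 2 − 2 = 0
n=17: ⌈(18·36+774)/775⌉ − ⌈(17·36+774)/775⌉ = ⌈1422/775⌉ − ⌈1386/775⌉ = 2 − 2 = 0
n=18: ⌈(19·36+774)/775⌉ − ⌈(18·36+774)/775⌉ = ⌈1458/775⌉ − ⌈1422/775⌉ = 2 − 2 = 0
n=19: ⌈(20·36+774)/775⌉ − ⌈(19·36+774)/775⌉ = ⌈1494/775⌉ − ⌈1458/775⌉ = 2 − 2 = 0
n=20: ⌈(21·36+774)/775⌉ − ⌈(20·36+774)/775⌉ = ⌈1530/775⌉ − ⌈1494/775⌉ = 2 − 2 = 0
n=21: ⌈(22·36+774)/775⌉ − ⌈(21·36+774)/775⌉ = ⌈1566/775⌉ − ⌈1530/775⌉ = 3 − 2 = 1
n=22: ⌈(23·36+774)/775⌉ − ⌈(22·36+774)/775⌉ = ⌈1602/775⌉ − ⌈1566/775⌉ = 3 − 3 = 0
n=23: ⌈(24·36+774)/775⌉ − ⌈(23·36+774)/775⌉ = ⌈1638/775⌉ − ⌈1602/775⌉ = 3 − 3 = 0
n=24: ⌈(25·36+774)/775⌉ − ⌈(24·36+774)/775⌉ = ⌈1674/775⌉ − ⌈1638/775⌉ = 3 − 3 = 0
n=25: ⌈(26·36+774)/775⌉ − ⌈(25·36+774)/775⌉ = ⌈1710/775⌉ − ⌈1674/775⌉ = 3 − 3 = 0
n=26: ⌈(27·36+774)/775⌉ − ⌈(26·36+774)/775⌉ = ⌈1746/775⌉ − ⌈1710/775⌉ = 3 − 3 = 0
n=27: ⌈(28·36+774)/775⌉ − ⌈(27·36+774)/775⌉ = ⌈1782/775⌉ − ⌈1746/775⌉ = 3 − 3 = 0
n=28: ⌈(29·36+774)/775⌉ − ⌈(28·36+774)/775⌉ = ⌈1818/775⌉ − ⌈1782/775⌉ = 3 − 3 = 0
n=29: ⌈(30·36+774)/775⌉ − ⌈(29·36+774)/775⌉ = ⌈1854/775⌉ − ⌈1818/775⌉ = 3 − 3 = 0
n=30: ⌈(31·36+774)/775⌉ − ⌈(30·36+774)/775⌉ = ⌈1890/775⌉ − ⌈1854/775⌉ = 3 − 3 = 0
n=31: ⌈(32·36+774)/775⌉ − ⌈(31·36+774)/775⌉ = ⌈1926/775⌉ − ⌈1890/775⌉ = 3 − 3 = 0
n=32: ⌈(33·36+774)/775⌉ − ⌈(32·36+774)/775⌉ = ⌈1962/775⌉ − ⌈1926/775⌉ = 3 − 3 = 0
n=33: ⌈(34·36+774)/775⌉ − ⌈(33·36+774)/775⌉ = ⌈1998/775⌉ − ⌈1962/775⌉ = 3 − 3 = 0
n=34: ⌈(35·36+774)/775⌉ − ⌈(34·36+774)/775⌉ = ⌈2034/775⌉ − ⌈1998/775⌉ = 3 − 3 = 0
n=35: ⌈(36·36+774)/775⌉ − ⌈(35·36+774)/775⌉ = ⌈2070/775⌉ − ⌈2034/775⌉ = 3 − 3 = 0
n=36: ⌈(37·36+774)/775⌉ − ⌈(36·36+774)/775⌉ = ⌈2106/775⌉ − ⌈2070/775⌉ = 3 − 3 = 0
n=37: ⌈(38·36+774)/775⌉ − ⌈(37·36+774)/775⌉ = ⌈2142/775⌉ − ⌈2106/775⌉ = 3 − 3 = 0
n=38: ⌈(39·36+774)/775⌉ − ⌈(38·36+774)/775⌉ = ⌈2178/775⌉ − ⌈2142/775⌉ = 3 − 3 = 0
n=39: ⌈(40·36+774)/775⌉ − ⌈(39·36+774)/775⌉ = ⌈2214/775⌉ − ⌈2178/775⌉ = 3 − 3 = 0
n=40: ⌈(41·36+774)/775⌉ − ⌈(40·36+774)/775⌉ = ⌈2250/775⌉ − ⌈2214/775⌉ = 3 − 3 = 0
n=41: ⌈(42·36+774)/775⌉ − ⌈(41·36+774)/775⌉ = ⌈2286/775⌉ − ⌈2250/775⌉ = 3 − 3 = 0
n=42: ⌈(43·36+774)/775⌉ − ⌈(42·36+774)/775⌉ = ⌈2322/775⌉ − ⌈2286/775⌉ = 3 − 3 = 0
n=43: ⌈(44·36+774)/775⌉ − ⌈(43·36+774)/775⌉ = ⌈2358/775⌉ − ⌈2322/775⌉ = 4 − 3 = 1
n=44: ⌈(45·36+774)/775⌉ − ⌈(44·36+774)/775⌉ = ⌈2394/775⌉ − ⌈2358/775⌉ = 4 − 4 = 0
n=45: ⌈(46·36+774)/775⌉ − ⌈(45·36+774)/775⌉ = ⌈2430/775⌉ − ⌈2394/775⌉ = 4 − 4 = 0
n=46: ⌈(47·36+774)/775⌉ − ⌈(46·36+774)/775⌉ = ⌈2466/775⌉ − ⌈2430/775⌉ = 4 − 4 = 0
n=47: ⌈(48·36+774)/775⌉ − ⌈(47·36+774)/775⌉ = ⌈2502/775⌉ − ⌈2466/775⌉ = 4 − 4 = 0
n=48: ⌈(49·36+774)/775⌉ − ⌈(48·36+774)/775⌉ = ⌈2538/775⌉ − ⌈2502/775⌉ = 4 − 4 = 0
n=49: ⌈(50·36+774)/775⌉ − ⌈(49·36+774)/775⌉ = ⌈2574/775⌉ − ⌈2538/775⌉ = 4 − 4 = 0
n=50: ⌈(51·36+774)/775⌉ − ⌈(50·36+774)/775⌉ = ⌈2610/775⌉ − ⌈2574/775⌉ = 4 − 4 = 0
n=51: ⌈(52·36+774)/775⌉ − ⌈(51·36+774)/775⌉ = ⌈2646/775⌉ − ⌈2610/775⌉ = 4 − 4 = 0
n=52: ⌈(53·36+774)/775⌉ − ⌈(52·36+774)/775⌉ = ⌈2682/775⌉ − ⌈2646/775⌉ = 4 − 4 = 0
n=53: ⌈(54·36+774)/775⌉ − ⌈(53·36+774)/775⌉ = ⌈2718/775⌉ − ⌈2682/775⌉ = 4 − 4 = 0
n=54: ⌈(55·36+774)/775⌉ − ⌈(54·36+774)/775⌉ = ⌈2754/775⌉ − ⌈2718/775⌉ = 4 − 4 = 0
n=55: ⌈(56·36+774)/775⌉ − ⌈(55·36+774)/775⌉ = ⌈2790/775⌉ − ⌈2754/775⌉ = 4 − 4 = 0
n=56: ⌈(57·36+774)/775⌉ − ⌈(56·36+774)/775⌉ = ⌈2826/775⌉ − ⌈2790/775⌉ = 4 − 4 = 0
n=57: ⌈(58·36+774)/775⌉ − ⌈(57·36+774)/775⌉ = ⌈2862/775⌉ − ⌈2826/775⌉ = 4 − 4 = 0
n=58: ⌈(59·36+774)/775⌉ − ⌈(58·36+774)/775⌉ = ⌈2898/775⌉ − ⌈2862/775⌉ = 4 − 4 = 0
n=59: ⌈(60·36+774)/775⌉ − ⌈(59·36+774)/775⌉ = ⌈2934/775⌉ − ⌈2898/775⌉ = 4 − 4 = 0
n=60: ⌈(61·36+774)/775⌉ − ⌈(60·36+774)/775⌉ = ⌈2970/775⌉ − ⌈2934/775⌉ = 4 − 4 = 0
n=61: ⌈(62·36+774)/775⌉ − ⌈(61·36+774)/775⌉ = ⌈3006/775⌉ − ⌈2970/775⌉ = 4 − 4 = 0
n=62: ⌈(63·36+774)/775⌉ − ⌈(62·36+774)/775⌉ = ⌈3042/775⌉ − ⌈3006/775⌉ = 4 − 4 = 0
n=63: ⌈(64·36+774)/775⌉ − ⌈(63·36+774)/775⌉ = ⌈3078/775⌉ − ⌈3042/775⌉ = 4 − 4 = 0
n=64: ⌈(65·36+774)/775⌉ − ⌈(64·36+774)/775⌉ = ⌈3114/775⌉ − ⌈3078/775⌉ = 5 − 4 = 1
n=65: ⌈(66·36+774)/775⌉ − ⌈(65·36+774)/775⌉ = ⌈3150/775⌉ − ⌈3114/775⌉ = 5 − 5 = 0
n=66: ⌈(67·36+774)/775⌉ − ⌈(66·36+774)/775⌉ = ⌈3186/775⌉ − ⌈3150/775⌉ = 5 − 5 = 0
n=67: ⌈(68·36+774)/775⌉ − ⌈(67·36+774)/775⌉ = ⌈3222/775⌉ − ⌈3186/775⌉ = 5 − 5 = 0
n=68: ⌈(69·36+774)/775⌉ − ⌈(68·36+774)/775⌉ = ⌈3258/775⌉ − ⌈3222/775⌉ = 5 − 5 = 0
n=69: ⌈(70·36+774)/775⌉ − ⌈(69·36+774)/775⌉ = ⌈3294/775⌉ − ⌈3258/775⌉ = 5 − 5 = 0
n=70: ⌈(71·36+774)/775⌉ − ⌈(70·36+774)/775⌉ = ⌈3330/775⌉ − ⌈3294/775⌉ = 5 − 5 = 0
n=71: ⌈(72·36+774)/775⌉ − ⌈(71·36+774)/775⌉ = ⌈3366/775⌉ − ⌈3330/775⌉ = 5 − 5 = 0
n=72: ⌈(73·36+774)/775⌉ − ⌈(72·36+774)/775⌉ = ⌈3402/775⌉ − ⌈3366/775⌉ = 5 − 5 = 0
n=73: ⌈(74·36+774)/775⌉ − ⌈(73·36+774)/775⌉ = ⌈3438/775⌉ − ⌈3402/775⌉ = 5 − 5 = 0
n=74: ⌈(75·36+774)/775⌉ − ⌈(74·36+774)/775⌉ = ⌈3474/775⌉ − ⌈3438/775⌉ = 5 − 5 = 0
n=75: ⌈(76·36+774)/775⌉ − ⌈(75·36+774)/775⌉ = ⌈3510/775⌉ − ⌈3474/775⌉ = 5 − 5 = 0
n=76: ⌈(77·36+774)/775⌉ − ⌈(76·36+774)/775⌉ = ⌈3546/775⌉ − ⌈3510/775⌉ = 5 − 5 = 0
n=77: ⌈(78·36+774)/775⌉ − ⌈(77·36+774)/775⌉ = ⌈3582/775⌉ − ⌈3546/775⌉ = 5 − 5 = 0
n=78: ⌈(79·36+774)/775⌉ − ⌈(78·36+774)/775⌉ = ⌈3618/775⌉ − ⌈3582/775⌉ = 5 − 5 = 0
n=79: ⌈(80·36+774)/775⌉ − ⌈(79·36+774)/775⌉ = ⌈3654/775⌉ − ⌈3618/775⌉ = 5 − 5 = 0
n=80: ⌈(81·36+774)/775⌉ − ⌈(80·36+774)/775⌉ = ⌈3690/775⌉ − ⌈3654/775⌉ = 5 − 5 = 0
n=81: ⌈(82·36+774)/775⌉ − ⌈(81·36+774)/775⌉ = ⌈3726/775⌉ − ⌈3690/775⌉ = 5 − 5 = 0
n=82: ⌈(83·36+774)/775⌉ − ⌈(82·36+774)/775⌉ = ⌈3762/775⌉ − ⌈3726/775⌉ = 5 − 5 = 0
n=83: ⌈(84·36+774)/775⌉ − ⌈(83·36+774)/775⌉ = ⌈3798/775⌉ − ⌈3762/775⌉ = 5 − 5 = 0
n=84: ⌈(85·36+774)/775⌉ − ⌈(84·36+774)/775⌉ = ⌈3834/775⌉ − ⌈3798/775⌉ = 5 − 5 = 0
n=85: ⌈(86·36+774)/775⌉ − ⌈(85·36+774)/775⌉ = ⌈3870/775⌉ − ⌈3834/775⌉ = 5 − 5 = 0
n=86: ⌈(87·36+774)/775⌉ − ⌈(86·36+774)/775⌉ = ⌈3906/775⌉ − ⌈3870/775⌉ = 6 − 5 = 1

100000000000000000000100000000000000000000010000000000000000000010000000000000000000001


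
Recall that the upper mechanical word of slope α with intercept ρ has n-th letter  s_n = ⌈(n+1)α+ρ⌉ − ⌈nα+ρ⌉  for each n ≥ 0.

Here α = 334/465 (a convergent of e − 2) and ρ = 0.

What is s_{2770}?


1

(n+1)α + ρ = (2771·334) / 465 = 925514/465
nα + ρ     = (2770·334) / 465 = 925180/465
⌈925514/465⌉ = 1991,  ⌈925180/465⌉ = 1990
s_{2770} = 1991 − 1990 = 1


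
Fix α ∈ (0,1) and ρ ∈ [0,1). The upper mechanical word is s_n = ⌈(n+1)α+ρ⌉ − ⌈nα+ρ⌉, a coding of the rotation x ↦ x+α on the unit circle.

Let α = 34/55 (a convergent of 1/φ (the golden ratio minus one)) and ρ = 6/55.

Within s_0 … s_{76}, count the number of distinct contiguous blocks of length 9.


t_n = ⌈(n·34+6)/55⌉ for n = 0 … 77:
  n=0…9: ⌈6/55⌉=1 ⌈40/55⌉=1 ⌈74/55⌉=2 ⌈108/55⌉=2 ⌈142/55⌉=3 ⌈176/55⌉=4 ⌈210/55⌉=4 ⌈244/55⌉=5 ⌈278/55⌉=6 ⌈312/55⌉=6
  n=10…19: ⌈346/55⌉=7 ⌈380/55⌉=7 ⌈414/55⌉=8 ⌈448/55⌉=9 ⌈482/55⌉=9 ⌈516/55⌉=10 ⌈550/55⌉=10 ⌈584/55⌉=11 ⌈618/55⌉=12 ⌈652/55⌉=12
  n=20…29: ⌈686/55⌉=13 ⌈720/55⌉=14 ⌈754/55⌉=14 ⌈788/55⌉=15 ⌈822/55⌉=15 ⌈856/55⌉=16 ⌈890/55⌉=17 ⌈924/55⌉=17 ⌈958/55⌉=18 ⌈992/55⌉=19
  n=30…39: ⌈1026/55⌉=19 ⌈1060/55⌉=20 ⌈1094/55⌉=20 ⌈1128/55⌉=21 ⌈1162/55⌉=22 ⌈1196/55⌉=22 ⌈1230/55⌉=23 ⌈1264/55⌉=23 ⌈1298/55⌉=24 ⌈1332/55⌉=25
  n=40…49: ⌈1366/55⌉=25 ⌈1400/55⌉=26 ⌈1434/55⌉=27 ⌈1468/55⌉=27 ⌈1502/55⌉=28 ⌈1536/55⌉=28 ⌈1570/55⌉=29 ⌈1604/55⌉=30 ⌈1638/55⌉=30 ⌈1672/55⌉=31
  n=50…59: ⌈1706/55⌉=32 ⌈1740/55⌉=32 ⌈1774/55⌉=33 ⌈1808/55⌉=33 ⌈1842/55⌉=34 ⌈1876/55⌉=35 ⌈1910/55⌉=35 ⌈1944/55⌉=36 ⌈1978/55⌉=36 ⌈2012/55⌉=37
  n=60…69: ⌈2046/55⌉=38 ⌈2080/55⌉=38 ⌈2114/55⌉=39 ⌈2148/55⌉=40 ⌈2182/55⌉=40 ⌈2216/55⌉=41 ⌈2250/55⌉=41 ⌈2284/55⌉=42 ⌈2318/55⌉=43 ⌈2352/55⌉=43
  n=70…77: ⌈2386/55⌉=44 ⌈2420/55⌉=44 ⌈2454/55⌉=45 ⌈2488/55⌉=46 ⌈2522/55⌉=46 ⌈2556/55⌉=47 ⌈2590/55⌉=48 ⌈2624/55⌉=48
s_n = t_(n+1) − t_n for n = 0 … 76 gives
prefix = 01011011010110101101101011011010110101101101011011010110101101101011010110110
slide a length-9 window over [0..8] … [68..76] (69 windows); first occurrence of each distinct factor:
  [  0..  8] 010110110
  [  1..  9] 101101101
  [  2.. 10] 011011010
  [  3.. 11] 110110101
  [  4.. 12] 101101011
  [  5.. 13] 011010110
  [  6.. 14] 110101101
  [  7.. 15] 101011010
  [  8.. 16] 010110101
  [ 12.. 20] 101011011
  (the other 59 windows repeat one of these)
distinct factors: {010110101, 010110110, 011010110, 011011010, 101011010, 101011011, 101101011, 101101101, 110101101, 110110101}
count = 10  (Sturmian bound for length 9 is 10)

10


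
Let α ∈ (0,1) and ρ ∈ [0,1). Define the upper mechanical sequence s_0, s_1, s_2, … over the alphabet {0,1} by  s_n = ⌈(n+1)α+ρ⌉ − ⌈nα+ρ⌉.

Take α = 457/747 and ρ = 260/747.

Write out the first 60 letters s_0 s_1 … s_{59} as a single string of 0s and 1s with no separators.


n=0: ⌈(1·457+260)/747⌉ − ⌈(0·457+260)/747⌉ = ⌈717/747⌉ − ⌈260/747⌉ = 1 − 1 = 0
n=1: ⌈(2·457+260)/747⌉ − ⌈(1·457+260)/747⌉ = ⌈1174/747⌉ − ⌈717/747⌉ = 2 − 1 = 1
n=2: ⌈(3·457+260)/747⌉ − ⌈(2·457+260)/747⌉ = ⌈1631/747⌉ − ⌈1174/747⌉ = 3 − 2 = 1
n=3: ⌈(4·457+260)/747⌉ − ⌈(3·457+260)/747⌉ = ⌈2088/747⌉ − ⌈1631/747⌉ = 3 − 3 = 0
n=4: ⌈(5·457+260)/747⌉ − ⌈(4·457+260)/747⌉ = ⌈2545/747⌉ − ⌈2088/747⌉ = 4 − 3 = 1
n=5: ⌈(6·457+260)/747⌉ − ⌈(5·457+260)/747⌉ = ⌈3002/747⌉ − ⌈2545/747⌉ = 5 − 4 = 1
n=6: ⌈(7·457+260)/747⌉ − ⌈(6·457+260)/747⌉ = ⌈3459/747⌉ − ⌈3002/747⌉ = 5 − 5 = 0
n=7: ⌈(8·457+260)/747⌉ − ⌈(7·457+260)/747⌉ = ⌈3916/747⌉ − ⌈3459/747⌉ = 6 − 5 = 1
n=8: ⌈(9·457+260)/747⌉ − ⌈(8·457+260)/747⌉ = ⌈4373/747⌉ − ⌈3916/747⌉ = 6 − 6 = 0
n=9: ⌈(10·457+260)/747⌉ − ⌈(9·457+260)/747⌉ = ⌈4830/747⌉ − ⌈4373/747⌉ = 7 − 6 = 1
n=10: ⌈(11·457+260)/747⌉ − ⌈(10·457+260)/747⌉ = ⌈5287/747⌉ − ⌈4830/747⌉ = 8 − 7 = 1
n=11: ⌈(12·457+260)/747⌉ − ⌈(11·457+260)/747⌉ = ⌈5744/747⌉ − ⌈5287/747⌉ = 8 − 8 = 0
n=12: ⌈(13·457+260)/747⌉ − ⌈(12·457+260)/747⌉ = ⌈6201/747⌉ − ⌈5744/747⌉ = 9 − 8 = 1
n=13: ⌈(14·457+260)/747⌉ − ⌈(13·457+260)/747⌉ = ⌈6658/747⌉ − ⌈6201/747⌉ = 9 − 9 = 0
n=14: ⌈(15·457+260)/747⌉ − ⌈(14·457+260)/747⌉ = ⌈7115/747⌉ − ⌈6658/747⌉ = 10 − 9 = 1
n=15: ⌈(16·457+260)/747⌉ − ⌈(15·457+260)/747⌉ = ⌈7572/747⌉ − ⌈7115/747⌉ = 11 − 10 = 1
n=16: ⌈(17·457+260)/747⌉ − ⌈(16·457+260)/747⌉ = ⌈8029/747⌉ − ⌈7572/747⌉ = 11 − 11 = 0
n=17: ⌈(18·457+260)/747⌉ − ⌈(17·457+260)/747⌉ = ⌈8486/747⌉ − ⌈8029/747⌉ = 12 − 11 = 1
n=18: ⌈(19·457+260)/747⌉ − ⌈(18·457+260)/747⌉ = ⌈8943/747⌉ − ⌈8486/747⌉ = 12 − 12 = 0
n=19: ⌈(20·457+260)/747⌉ − ⌈(19·457+260)/747⌉ = ⌈9400/747⌉ − ⌈8943/747⌉ = 13 − 12 = 1
n=20: ⌈(21·457+260)/747⌉ − ⌈(20·457+260)/747⌉ = ⌈9857/747⌉ − ⌈9400/747⌉ = 14 − 13 = 1
n=21: ⌈(22·457+260)/747⌉ − ⌈(21·457+260)/747⌉ = ⌈10314/747⌉ − ⌈9857/747⌉ = 14 − 14 = 0
n=22: ⌈(23·457+260)/747⌉ − ⌈(22·457+260)/747⌉ = ⌈10771/747⌉ − ⌈10314/747⌉ = 15 − 14 = 1
n=23: ⌈(24·457+260)/747⌉ − ⌈(23·457+260)/747⌉ = ⌈11228/747⌉ − ⌈10771/747⌉ = 16 − 15 = 1
n=24: ⌈(25·457+260)/747⌉ − ⌈(24·457+260)/747⌉ = ⌈11685/747⌉ − ⌈11228/747⌉ = 16 − 16 = 0
n=25: ⌈(26·457+260)/747⌉ − ⌈(25·457+260)/747⌉ = ⌈12142/747⌉ − ⌈11685/747⌉ = 17 − 16 = 1
n=26: ⌈(27·457+260)/747⌉ − ⌈(26·457+260)/747⌉ = ⌈12599/747⌉ − ⌈12142/747⌉ = 17 − 17 = 0
n=27: ⌈(28·457+260)/747⌉ − ⌈(27·457+260)/747⌉ = ⌈13056/747⌉ − ⌈12599/747⌉ = 18 − 17 = 1
n=28: ⌈(29·457+260)/747⌉ − ⌈(28·457+260)/747⌉ = ⌈13513/747⌉ − ⌈13056/747⌉ = 19 − 18 = 1
n=29: ⌈(30·457+260)/747⌉ − ⌈(29·457+260)/747⌉ = ⌈13970/747⌉ − ⌈13513/747⌉ = 19 − 19 = 0
n=30: ⌈(31·457+260)/747⌉ − ⌈(30·457+260)/747⌉ = ⌈14427/747⌉ − ⌈13970/747⌉ = 20 − 19 = 1
n=31: ⌈(32·457+260)/747⌉ − ⌈(31·457+260)/747⌉ = ⌈14884/747⌉ − ⌈14427/747⌉ = 20 − 20 = 0
n=32: ⌈(33·457+260)/747⌉ − ⌈(32·457+260)/747⌉ = ⌈15341/747⌉ − ⌈14884/747⌉ = 21 − 20 = 1
n=33: ⌈(34·457+260)/747⌉ − ⌈(33·457+260)/747⌉ = ⌈15798/747⌉ − ⌈15341/747⌉ = 22 − 21 = 1
n=34: ⌈(35·457+260)/747⌉ − ⌈(34·457+260)/747⌉ = ⌈16255/747⌉ − ⌈15798/747⌉ = 22 − 22 = 0
n=35: ⌈(36·457+260)/747⌉ − ⌈(35·457+260)/747⌉ = ⌈16712/747⌉ − ⌈16255/747⌉ = 23 − 22 = 1
n=36: ⌈(37·457+260)/747⌉ − ⌈(36·457+260)/747⌉ = ⌈17169/747⌉ − ⌈16712/747⌉ = 23 − 23 = 0
n=37: ⌈(38·457+260)/747⌉ − ⌈(37·457+260)/747⌉ = ⌈17626/747⌉ − ⌈17169/747⌉ = 24 − 23 = 1
n=38: ⌈(39·457+260)/747⌉ − ⌈(38·457+260)/747⌉ = ⌈18083/747⌉ − ⌈17626/747⌉ = 25 − 24 = 1
n=39: ⌈(40·457+260)/747⌉ − ⌈(39·457+260)/747⌉ = ⌈18540/747⌉ − ⌈18083/747⌉ = 25 − 25 = 0
n=40: ⌈(41·457+260)/747⌉ − ⌈(40·457+260)/747⌉ = ⌈18997/747⌉ − ⌈18540/747⌉ = 26 − 25 = 1
n=41: ⌈(42·457+260)/747⌉ − ⌈(41·457+260)/747⌉ = ⌈19454/747⌉ − ⌈18997/747⌉ = 27 − 26 = 1
n=42: ⌈(43·457+260)/747⌉ − ⌈(42·457+260)/747⌉ = ⌈19911/747⌉ − ⌈19454/747⌉ = 27 − 27 = 0
n=43: ⌈(44·457+260)/747⌉ − ⌈(43·457+260)/747⌉ = ⌈20368/747⌉ − ⌈19911/747⌉ = 28 − 27 = 1
n=44: ⌈(45·457+260)/747⌉ − ⌈(44·457+260)/747⌉ = ⌈20825/747⌉ − ⌈20368/747⌉ = 28 − 28 = 0
n=45: ⌈(46·457+260)/747⌉ − ⌈(45·457+260)/747⌉ = ⌈21282/747⌉ − ⌈20825/747⌉ = 29 − 28 = 1
n=46: ⌈(47·457+260)/747⌉ − ⌈(46·457+260)/747⌉ = ⌈21739/747⌉ − ⌈21282/747⌉ = 30 − 29 = 1
n=47: ⌈(48·457+260)/747⌉ − ⌈(47·457+260)/747⌉ = ⌈22196/747⌉ − ⌈21739/747⌉ = 30 − 30 = 0
n=48: ⌈(49·457+260)/747⌉ − ⌈(48·457+260)/747⌉ = ⌈22653/747⌉ − ⌈22196/747⌉ = 31 − 30 = 1
n=49: ⌈(50·457+260)/747⌉ − ⌈(49·457+260)/747⌉ = ⌈23110/747⌉ − ⌈22653/747⌉ = 31 − 31 = 0
n=50: ⌈(51·457+260)/747⌉ − ⌈(50·457+260)/747⌉ = ⌈23567/747⌉ − ⌈23110/747⌉ = 32 − 31 = 1
n=51: ⌈(52·457+260)/747⌉ − ⌈(51·457+260)/747⌉ = ⌈24024/747⌉ − ⌈23567/747⌉ = 33 − 32 = 1
n=52: ⌈(53·457+260)/747⌉ − ⌈(52·457+260)/747⌉ = ⌈24481/747⌉ − ⌈24024/747⌉ = 33 − 33 = 0
n=53: ⌈(54·457+260)/747⌉ − ⌈(53·457+260)/747⌉ = ⌈24938/747⌉ − ⌈24481/747⌉ = 34 − 33 = 1
n=54: ⌈(55·457+260)/747⌉ − ⌈(54·457+260)/747⌉ = ⌈25395/747⌉ − ⌈24938/747⌉ = 34 − 34 = 0
n=55: ⌈(56·457+260)/747⌉ − ⌈(55·457+260)/747⌉ = ⌈25852/747⌉ − ⌈25395/747⌉ = 35 − 34 = 1
n=56: ⌈(57·457+260)/747⌉ − ⌈(56·457+260)/747⌉ = ⌈26309/747⌉ − ⌈25852/747⌉ = 36 − 35 = 1
n=57: ⌈(58·457+260)/747⌉ − ⌈(57·457+260)/747⌉ = ⌈26766/747⌉ − ⌈26309/747⌉ = 36 − 36 = 0
n=58: ⌈(59·457+260)/747⌉ − ⌈(58·457+260)/747⌉ = ⌈27223/747⌉ − ⌈26766/747⌉ = 37 − 36 = 1
n=59: ⌈(60·457+260)/747⌉ − ⌈(59·457+260)/747⌉ = ⌈27680/747⌉ − ⌈27223/747⌉ = 38 − 37 = 1

011011010110101101011011010110101101011011010110101101011011
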